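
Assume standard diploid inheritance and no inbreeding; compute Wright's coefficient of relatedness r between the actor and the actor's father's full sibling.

0.25

Each parent–offspring link contributes a factor of 1/2, and independent paths through distinct common ancestors add.
Full aunt/uncle↔niece/nephew: two paths of length 3 through the shared grandparent pair: r = 2·(1/2)^3 = 1/4.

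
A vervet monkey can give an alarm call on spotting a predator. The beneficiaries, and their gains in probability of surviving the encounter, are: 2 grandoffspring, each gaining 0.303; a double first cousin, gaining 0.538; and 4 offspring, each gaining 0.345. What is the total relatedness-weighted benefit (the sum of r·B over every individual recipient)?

r to a grandoffspring = 0.25 (two parent–offspring links: r = (1/2)^2 = 1/4).
r to a double first cousin = 0.25 (double first cousins share both grandparent pairs — four paths of length 4: r = 4·(1/2)^4 = 1/4).
r to an offspring = 0.5 (one parent–offspring link: r = (1/2)^1 = 1/2).
Summing one r·B term per recipient: 2·0.25·0.303 + 1·0.25·0.538 + 4·0.5·0.345 = 0.976.

0.976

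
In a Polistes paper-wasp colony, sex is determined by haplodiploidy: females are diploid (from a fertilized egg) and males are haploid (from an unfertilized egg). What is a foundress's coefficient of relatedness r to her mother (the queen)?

0.5

One meiotic link between diploid queen and diploid daughter: r = 1/2.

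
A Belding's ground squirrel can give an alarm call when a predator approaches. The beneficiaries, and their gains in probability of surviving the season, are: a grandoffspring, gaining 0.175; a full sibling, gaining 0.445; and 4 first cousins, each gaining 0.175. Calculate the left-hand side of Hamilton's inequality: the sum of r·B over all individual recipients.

r to a grandoffspring = 0.25 (two parent–offspring links: r = (1/2)^2 = 1/4).
r to a full sibling = 1/2 (full sibs share both parents — two paths of length 2: r = 2·(1/2)^2 = 1/2).
r to a first cousin = 0.125 (first cousins share one grandparent pair — two paths of length 4: r = 2·(1/2)^4 = 1/8).
Summing one r·B term per recipient: 1·0.25·0.175 + 1·0.5·0.445 + 4·0.125·0.175 = 0.35375.

0.35375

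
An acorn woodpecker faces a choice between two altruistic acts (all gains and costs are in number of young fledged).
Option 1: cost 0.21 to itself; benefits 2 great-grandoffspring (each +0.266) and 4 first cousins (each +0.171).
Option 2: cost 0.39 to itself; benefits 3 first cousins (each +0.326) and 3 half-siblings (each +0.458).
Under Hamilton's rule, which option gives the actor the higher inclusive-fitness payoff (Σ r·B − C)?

Option 1: r to a great-grandoffspring = 0.125.
Option 1: r to a first cousin = 0.125.
Option 1: Σ r·B − C = (2·0.125·0.266 + 4·0.125·0.171) − 0.21 = -0.058.
Option 2: r to a first cousin = 0.125.
Option 2: r to a half-sibling = 0.25.
Option 2: Σ r·B − C = (3·0.125·0.326 + 3·0.25·0.458) − 0.39 = 0.07575.
Option 2 has the higher net inclusive-fitness payoff.

Option 2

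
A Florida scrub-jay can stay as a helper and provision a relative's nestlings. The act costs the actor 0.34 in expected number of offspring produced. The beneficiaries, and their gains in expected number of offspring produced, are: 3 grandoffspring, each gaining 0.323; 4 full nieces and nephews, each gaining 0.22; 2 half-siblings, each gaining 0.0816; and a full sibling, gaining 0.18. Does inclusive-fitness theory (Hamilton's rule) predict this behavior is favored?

Hamilton's rule: the trait is favored when the sum of r·B over every recipient exceeds the actor's cost C.
r to a grandoffspring = 0.25 (two parent–offspring links: r = (1/2)^2 = 1/4).
r to a full niece or nephew = 0.25 (full aunt/uncle↔niece/nephew: two paths of length 3 through the shared grandparent pair: r = 2·(1/2)^3 = 1/4).
r to a half-sibling = 1/4 (half-sibs share one parent — one path of length 2: r = (1/2)^2 = 1/4).
r to a full sibling = 1/2 (full sibs share both parents — two paths of length 2: r = 2·(1/2)^2 = 1/2).
Summing one r·B term per recipient: 3·0.25·0.323 + 4·0.25·0.22 + 2·0.25·0.0816 + 1·0.5·0.18 = 0.59305.
0.59305 > 0.34: the indirect benefit exceeds the cost.

Yes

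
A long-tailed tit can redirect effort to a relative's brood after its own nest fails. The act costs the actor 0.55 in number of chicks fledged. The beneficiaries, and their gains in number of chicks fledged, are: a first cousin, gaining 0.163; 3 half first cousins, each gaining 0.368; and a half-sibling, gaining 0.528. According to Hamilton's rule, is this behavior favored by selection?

Hamilton's rule: the trait is favored when the sum of r·B over every recipient exceeds the actor's cost C.
r to a first cousin = 1/8 (first cousins share one grandparent pair — two paths of length 4: r = 2·(1/2)^4 = 1/8).
r to a half first cousin = 1/16 (half first cousins share one grandparent — one path of length 4: r = (1/2)^4 = 1/16).
r to a half-sibling = 1/4 (half-sibs share one parent — one path of length 2: r = (1/2)^2 = 1/4).
Summing one r·B term per recipient: 1·0.125·0.163 + 3·0.0625·0.368 + 1·0.25·0.528 = 0.221375.
0.221375 < 0.55: the indirect benefit is less than the cost.

No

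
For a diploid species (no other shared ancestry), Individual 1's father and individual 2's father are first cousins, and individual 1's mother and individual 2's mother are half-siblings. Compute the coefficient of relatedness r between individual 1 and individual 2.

0.09375

With two independent routes of shared ancestry, r is the sum of the two contributions.
Individual 1 and individual 2 are related in two ways: second cousins through their fathers (r = 1/32) and half first cousins through their mothers (r = 1/16).
r = 1/32 + 1/16 = 3/32 = 0.09375.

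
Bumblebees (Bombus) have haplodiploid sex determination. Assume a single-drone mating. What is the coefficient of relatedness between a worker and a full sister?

Haplodiploid full sisters inherit their father's entire haploid genome identically (contributing 1/2) and on average half of their mother's contribution (1/2 · 1/2 = 1/4); r = 1/2 + 1/4 = 3/4.

0.75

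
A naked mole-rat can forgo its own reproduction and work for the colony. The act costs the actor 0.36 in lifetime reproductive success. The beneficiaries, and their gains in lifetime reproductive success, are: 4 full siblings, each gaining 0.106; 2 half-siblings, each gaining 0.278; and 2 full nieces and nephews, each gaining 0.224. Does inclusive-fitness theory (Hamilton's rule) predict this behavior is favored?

Hamilton's rule: the trait is favored when the sum of r·B over every recipient exceeds the actor's cost C.
r to a full sibling = 0.5 (full sibs share both parents — two paths of length 2: r = 2·(1/2)^2 = 1/2).
r to a half-sibling = 1/4 (half-sibs share one parent — one path of length 2: r = (1/2)^2 = 1/4).
r to a full niece or nephew = 1/4 (full aunt/uncle↔niece/nephew: two paths of length 3 through the shared grandparent pair: r = 2·(1/2)^3 = 1/4).
Summing one r·B term per recipient: 4·0.5·0.106 + 2·0.25·0.278 + 2·0.25·0.224 = 0.463.
0.463 > 0.36: the indirect benefit exceeds the cost.

Yes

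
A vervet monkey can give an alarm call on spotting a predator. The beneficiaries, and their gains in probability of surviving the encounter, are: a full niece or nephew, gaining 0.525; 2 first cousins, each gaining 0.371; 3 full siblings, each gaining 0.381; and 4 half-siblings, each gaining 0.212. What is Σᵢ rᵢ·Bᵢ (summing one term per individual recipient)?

1.0075

r to a full niece or nephew = 1/4 (full aunt/uncle↔niece/nephew: two paths of length 3 through the shared grandparent pair: r = 2·(1/2)^3 = 1/4).
r to a first cousin = 0.125 (first cousins share one grandparent pair — two paths of length 4: r = 2·(1/2)^4 = 1/8).
r to a full sibling = 0.5 (full sibs share both parents — two paths of length 2: r = 2·(1/2)^2 = 1/2).
r to a half-sibling = 1/4 (half-sibs share one parent — one path of length 2: r = (1/2)^2 = 1/4).
Summing one r·B term per recipient: 1·0.25·0.525 + 2·0.125·0.371 + 3·0.5·0.381 + 4·0.25·0.212 = 1.0075.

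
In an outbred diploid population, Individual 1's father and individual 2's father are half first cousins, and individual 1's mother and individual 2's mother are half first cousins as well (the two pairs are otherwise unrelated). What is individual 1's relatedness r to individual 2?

0.03125

With two independent routes of shared ancestry, r is the sum of the two contributions.
Individual 1 and individual 2 are related in two ways: half second cousins through their fathers (r = 1/64) and half second cousins through their mothers (r = 1/64).
r = 1/64 + 1/64 = 1/32 = 0.03125.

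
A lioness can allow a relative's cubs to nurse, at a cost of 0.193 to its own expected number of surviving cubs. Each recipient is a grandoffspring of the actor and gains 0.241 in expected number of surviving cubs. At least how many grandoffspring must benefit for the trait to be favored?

4

r to a grandoffspring = 0.25 (two parent–offspring links: r = (1/2)^2 = 1/4).
Hamilton's rule: n·r·B > C  ⇒  n > C/(r·B) = 0.193/(0.25·0.241) = 3.203.
The smallest integer exceeding 3.203 is 4.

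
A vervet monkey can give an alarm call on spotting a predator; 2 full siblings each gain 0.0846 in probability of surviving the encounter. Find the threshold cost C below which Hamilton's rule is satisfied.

r to a full sibling = 0.5 (full sibs share both parents — two paths of length 2: r = 2·(1/2)^2 = 1/2).
Hamilton's rule: n·r·B > C, so the trait is favored while C < n·r·B = 2·0.5·0.0846 = 0.0846.

0.0846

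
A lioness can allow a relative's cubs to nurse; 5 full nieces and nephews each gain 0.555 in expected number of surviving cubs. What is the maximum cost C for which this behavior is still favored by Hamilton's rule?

r to a full niece or nephew = 0.25 (full aunt/uncle↔niece/nephew: two paths of length 3 through the shared grandparent pair: r = 2·(1/2)^3 = 1/4).
Hamilton's rule: n·r·B > C, so the trait is favored while C < n·r·B = 5·0.25·0.555 = 0.69375.

0.69375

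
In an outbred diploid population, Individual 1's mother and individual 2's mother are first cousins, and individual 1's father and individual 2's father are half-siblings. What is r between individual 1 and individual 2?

With two independent routes of shared ancestry, r is the sum of the two contributions.
Individual 1 and individual 2 are related in two ways: second cousins through their mothers (r = 1/32) and half first cousins through their fathers (r = 1/16).
r = 1/32 + 1/16 = 0.09375.

0.09375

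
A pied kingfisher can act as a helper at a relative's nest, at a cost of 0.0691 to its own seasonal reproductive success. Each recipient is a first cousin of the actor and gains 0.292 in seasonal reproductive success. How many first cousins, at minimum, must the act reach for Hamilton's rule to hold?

r to a first cousin = 0.125 (first cousins share one grandparent pair — two paths of length 4: r = 2·(1/2)^4 = 1/8).
Hamilton's rule: n·r·B > C  ⇒  n > C/(r·B) = 0.0691/(0.125·0.292) = 1.893.
The smallest integer exceeding 1.893 is 2.

2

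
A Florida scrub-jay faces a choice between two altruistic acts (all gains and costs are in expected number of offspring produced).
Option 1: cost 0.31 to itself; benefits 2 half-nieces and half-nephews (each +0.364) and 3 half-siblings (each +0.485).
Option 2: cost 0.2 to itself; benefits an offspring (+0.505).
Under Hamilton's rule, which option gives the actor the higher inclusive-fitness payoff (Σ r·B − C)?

Option 1

Option 1: r to a half-niece or half-nephew = 0.125.
Option 1: r to a half-sibling = 0.25.
Option 1: Σ r·B − C = (2·0.125·0.364 + 3·0.25·0.485) − 0.31 = 0.14475.
Option 2: r to an offspring = 0.5.
Option 2: Σ r·B − C = (1·0.5·0.505) − 0.2 = 0.0525.
Option 1 has the higher net inclusive-fitness payoff.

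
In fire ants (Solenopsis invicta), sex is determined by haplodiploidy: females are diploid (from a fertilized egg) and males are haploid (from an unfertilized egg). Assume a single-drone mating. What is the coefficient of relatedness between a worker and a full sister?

Haplodiploid full sisters inherit their father's entire haploid genome identically (contributing 1/2) and on average half of their mother's contribution (1/2 · 1/2 = 1/4); r = 1/2 + 1/4 = 3/4.

0.75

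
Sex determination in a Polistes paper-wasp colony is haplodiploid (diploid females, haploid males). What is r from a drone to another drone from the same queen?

Haploid brothers each carry a random half of the queen's diploid genome, so on average they share half: r = 1/2.

0.5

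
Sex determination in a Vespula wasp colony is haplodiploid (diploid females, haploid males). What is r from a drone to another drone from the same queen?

0.5

Haploid brothers each carry a random half of the queen's diploid genome, so on average they share half: r = 1/2.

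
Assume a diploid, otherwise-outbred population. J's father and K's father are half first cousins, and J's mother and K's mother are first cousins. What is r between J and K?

0.046875

Independent pedigree routes through distinct common ancestors add.
J and K are related in two ways: half second cousins through their fathers (r = 1/64) and second cousins through their mothers (r = 1/32).
r = 1/64 + 1/32 = 3/64 = 0.046875.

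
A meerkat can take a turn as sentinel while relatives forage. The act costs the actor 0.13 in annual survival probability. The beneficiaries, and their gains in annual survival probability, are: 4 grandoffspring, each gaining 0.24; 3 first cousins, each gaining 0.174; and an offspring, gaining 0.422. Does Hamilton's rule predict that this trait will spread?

Hamilton's rule: the trait is favored when the sum of r·B over every recipient exceeds the actor's cost C.
r to a grandoffspring = 1/4 (two parent–offspring links: r = (1/2)^2 = 1/4).
r to a first cousin = 1/8 (first cousins share one grandparent pair — two paths of length 4: r = 2·(1/2)^4 = 1/8).
r to an offspring = 1/2 (one parent–offspring link: r = (1/2)^1 = 1/2).
Summing one r·B term per recipient: 4·0.25·0.24 + 3·0.125·0.174 + 1·0.5·0.422 = 0.51625.
0.51625 > 0.13: the indirect benefit exceeds the cost.

Yes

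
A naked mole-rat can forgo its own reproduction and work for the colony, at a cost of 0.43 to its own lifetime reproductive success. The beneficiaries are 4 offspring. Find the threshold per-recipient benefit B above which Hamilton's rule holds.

0.215

r to an offspring = 1/2 (one parent–offspring link: r = (1/2)^1 = 1/2).
Hamilton's rule with n recipients of equal r: n·r·B > C, so B > C/(n·r) = 0.43/(4·0.5) = 0.215.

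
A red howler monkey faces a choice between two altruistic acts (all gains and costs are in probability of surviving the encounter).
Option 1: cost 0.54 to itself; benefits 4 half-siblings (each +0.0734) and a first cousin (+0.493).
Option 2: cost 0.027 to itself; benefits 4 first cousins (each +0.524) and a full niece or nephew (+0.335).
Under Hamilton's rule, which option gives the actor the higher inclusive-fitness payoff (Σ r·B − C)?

Option 1: r to a half-sibling = 0.25.
Option 1: r to a first cousin = 0.125.
Option 1: Σ r·B − C = (4·0.25·0.0734 + 1·0.125·0.493) − 0.54 = -0.404975.
Option 2: r to a first cousin = 0.125.
Option 2: r to a full niece or nephew = 0.25.
Option 2: Σ r·B − C = (4·0.125·0.524 + 1·0.25·0.335) − 0.027 = 0.31875.
Option 2 has the higher net inclusive-fitness payoff.

Option 2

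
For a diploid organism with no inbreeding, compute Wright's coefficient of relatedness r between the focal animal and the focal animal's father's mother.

0.25

Each parent–offspring link contributes a factor of 1/2, and independent paths through distinct common ancestors add.
Two parent–offspring links: r = (1/2)^2 = 1/4.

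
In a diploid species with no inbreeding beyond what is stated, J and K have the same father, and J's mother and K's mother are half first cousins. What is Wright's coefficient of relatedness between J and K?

0.265625

With two independent routes of shared ancestry, r is the sum of the two contributions.
J and K are related in two ways: half-sibs through their shared father (r = 1/4) and half second cousins through their mothers (r = 1/64).
r = 1/4 + 1/64 = 17/64 = 0.265625.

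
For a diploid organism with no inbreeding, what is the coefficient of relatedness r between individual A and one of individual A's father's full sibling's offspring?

0.125

Each parent–offspring link contributes a factor of 1/2, and independent paths through distinct common ancestors add.
First cousins share one grandparent pair — two paths of length 4: r = 2·(1/2)^4 = 1/8.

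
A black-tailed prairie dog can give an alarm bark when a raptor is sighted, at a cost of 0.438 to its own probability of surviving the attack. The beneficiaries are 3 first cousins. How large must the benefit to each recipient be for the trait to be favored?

r to a first cousin = 0.125 (first cousins share one grandparent pair — two paths of length 4: r = 2·(1/2)^4 = 1/8).
Hamilton's rule with n recipients of equal r: n·r·B > C, so B > C/(n·r) = 0.438/(3·0.125) = 1.168.

1.168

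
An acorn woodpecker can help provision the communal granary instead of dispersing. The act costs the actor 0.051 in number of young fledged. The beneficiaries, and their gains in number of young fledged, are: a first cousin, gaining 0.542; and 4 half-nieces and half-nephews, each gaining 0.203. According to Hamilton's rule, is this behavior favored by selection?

Yes

Hamilton's rule: the trait is favored when the sum of r·B over every recipient exceeds the actor's cost C.
r to a first cousin = 1/8 (first cousins share one grandparent pair — two paths of length 4: r = 2·(1/2)^4 = 1/8).
r to a half-niece or half-nephew = 1/8 (half-aunt/uncle↔niece/nephew: one path of length 3: r = (1/2)^3 = 1/8).
Summing one r·B term per recipient: 1·0.125·0.542 + 4·0.125·0.203 = 0.16925.
0.16925 > 0.051: the indirect benefit exceeds the cost.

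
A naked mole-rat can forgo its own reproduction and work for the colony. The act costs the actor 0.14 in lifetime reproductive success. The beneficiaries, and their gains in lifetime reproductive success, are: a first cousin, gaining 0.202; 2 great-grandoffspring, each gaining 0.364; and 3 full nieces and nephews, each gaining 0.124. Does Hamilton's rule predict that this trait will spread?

Hamilton's rule: the trait is favored when the sum of r·B over every recipient exceeds the actor's cost C.
r to a first cousin = 0.125 (first cousins share one grandparent pair — two paths of length 4: r = 2·(1/2)^4 = 1/8).
r to a great-grandoffspring = 0.125 (three parent–offspring links: r = (1/2)^3 = 1/8).
r to a full niece or nephew = 0.25 (full aunt/uncle↔niece/nephew: two paths of length 3 through the shared grandparent pair: r = 2·(1/2)^3 = 1/4).
Summing one r·B term per recipient: 1·0.125·0.202 + 2·0.125·0.364 + 3·0.25·0.124 = 0.20925.
0.20925 > 0.14: the indirect benefit exceeds the cost.

Yes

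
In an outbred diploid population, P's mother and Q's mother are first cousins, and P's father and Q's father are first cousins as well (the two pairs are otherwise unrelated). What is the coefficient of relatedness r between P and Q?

With two independent routes of shared ancestry, r is the sum of the two contributions.
P and Q are related in two ways: second cousins through their mothers (r = 1/32) and second cousins through their fathers (r = 1/32).
r = 1/32 + 1/32 = 1/16 = 0.0625.

0.0625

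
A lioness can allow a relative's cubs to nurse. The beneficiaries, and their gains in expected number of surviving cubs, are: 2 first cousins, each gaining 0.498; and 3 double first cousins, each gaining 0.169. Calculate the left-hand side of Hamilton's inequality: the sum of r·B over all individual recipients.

r to a first cousin = 1/8 (first cousins share one grandparent pair — two paths of length 4: r = 2·(1/2)^4 = 1/8).
r to a double first cousin = 1/4 (double first cousins share both grandparent pairs — four paths of length 4: r = 4·(1/2)^4 = 1/4).
Summing one r·B term per recipient: 2·0.125·0.498 + 3·0.25·0.169 = 0.25125.

0.25125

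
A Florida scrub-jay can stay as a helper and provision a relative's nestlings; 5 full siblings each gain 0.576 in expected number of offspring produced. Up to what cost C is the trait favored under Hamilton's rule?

1.44

r to a full sibling = 0.5 (full sibs share both parents — two paths of length 2: r = 2·(1/2)^2 = 1/2).
Hamilton's rule: n·r·B > C, so the trait is favored while C < n·r·B = 5·0.5·0.576 = 1.44.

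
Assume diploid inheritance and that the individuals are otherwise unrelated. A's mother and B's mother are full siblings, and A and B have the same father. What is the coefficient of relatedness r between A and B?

0.375

Independent pedigree routes through distinct common ancestors add.
A and B are related in two ways: first cousins through their mothers (r = 1/8) and half-sibs through their shared father (r = 1/4).
r = 1/8 + 1/4 = 0.375.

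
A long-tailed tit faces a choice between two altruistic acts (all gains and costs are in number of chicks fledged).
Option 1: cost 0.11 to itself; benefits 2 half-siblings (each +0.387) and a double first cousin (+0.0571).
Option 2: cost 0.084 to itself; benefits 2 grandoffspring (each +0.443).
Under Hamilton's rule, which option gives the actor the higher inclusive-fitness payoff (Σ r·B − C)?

Option 2

Option 1: r to a half-sibling = 0.25.
Option 1: r to a double first cousin = 0.25.
Option 1: Σ r·B − C = (2·0.25·0.387 + 1·0.25·0.0571) − 0.11 = 0.097775.
Option 2: r to a grandoffspring = 0.25.
Option 2: Σ r·B − C = (2·0.25·0.443) − 0.084 = 0.1375.
Option 2 has the higher net inclusive-fitness payoff.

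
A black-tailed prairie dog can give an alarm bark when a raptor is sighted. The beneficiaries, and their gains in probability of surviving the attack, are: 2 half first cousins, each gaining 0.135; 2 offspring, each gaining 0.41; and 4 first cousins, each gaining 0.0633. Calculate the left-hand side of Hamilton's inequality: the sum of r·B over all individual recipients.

0.458525

r to a half first cousin = 1/16 (half first cousins share one grandparent — one path of length 4: r = (1/2)^4 = 1/16).
r to an offspring = 1/2 (one parent–offspring link: r = (1/2)^1 = 1/2).
r to a first cousin = 0.125 (first cousins share one grandparent pair — two paths of length 4: r = 2·(1/2)^4 = 1/8).
Summing one r·B term per recipient: 2·0.0625·0.135 + 2·0.5·0.41 + 4·0.125·0.0633 = 0.458525.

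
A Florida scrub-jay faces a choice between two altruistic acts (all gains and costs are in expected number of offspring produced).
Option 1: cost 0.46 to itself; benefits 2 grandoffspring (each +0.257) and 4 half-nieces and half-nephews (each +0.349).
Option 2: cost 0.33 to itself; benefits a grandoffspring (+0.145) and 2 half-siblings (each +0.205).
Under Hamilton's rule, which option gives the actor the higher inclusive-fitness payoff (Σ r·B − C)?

Option 1

Option 1: r to a grandoffspring = 0.25.
Option 1: r to a half-niece or half-nephew = 0.125.
Option 1: Σ r·B − C = (2·0.25·0.257 + 4·0.125·0.349) − 0.46 = -0.157.
Option 2: r to a grandoffspring = 0.25.
Option 2: r to a half-sibling = 0.25.
Option 2: Σ r·B − C = (1·0.25·0.145 + 2·0.25·0.205) − 0.33 = -0.19125.
Option 1 has the higher net inclusive-fitness payoff.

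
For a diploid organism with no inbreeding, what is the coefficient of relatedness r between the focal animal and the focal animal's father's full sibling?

0.25

Each parent–offspring link contributes a factor of 1/2, and independent paths through distinct common ancestors add.
Full aunt/uncle↔niece/nephew: two paths of length 3 through the shared grandparent pair: r = 2·(1/2)^3 = 1/4.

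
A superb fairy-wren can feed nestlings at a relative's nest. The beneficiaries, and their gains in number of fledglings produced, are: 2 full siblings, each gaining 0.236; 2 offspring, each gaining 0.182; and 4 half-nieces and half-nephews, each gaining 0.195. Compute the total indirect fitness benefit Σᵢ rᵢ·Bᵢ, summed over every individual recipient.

0.5155

r to a full sibling = 0.5 (full sibs share both parents — two paths of length 2: r = 2·(1/2)^2 = 1/2).
r to an offspring = 1/2 (one parent–offspring link: r = (1/2)^1 = 1/2).
r to a half-niece or half-nephew = 0.125 (half-aunt/uncle↔niece/nephew: one path of length 3: r = (1/2)^3 = 1/8).
Summing one r·B term per recipient: 2·0.5·0.236 + 2·0.5·0.182 + 4·0.125·0.195 = 0.5155.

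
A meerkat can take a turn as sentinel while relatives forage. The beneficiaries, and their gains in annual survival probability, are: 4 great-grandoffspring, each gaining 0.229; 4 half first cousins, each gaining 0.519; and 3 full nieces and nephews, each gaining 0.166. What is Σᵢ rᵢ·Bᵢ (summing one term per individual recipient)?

r to a great-grandoffspring = 0.125 (three parent–offspring links: r = (1/2)^3 = 1/8).
r to a half first cousin = 1/16 (half first cousins share one grandparent — one path of length 4: r = (1/2)^4 = 1/16).
r to a full niece or nephew = 0.25 (full aunt/uncle↔niece/nephew: two paths of length 3 through the shared grandparent pair: r = 2·(1/2)^3 = 1/4).
Summing one r·B term per recipient: 4·0.125·0.229 + 4·0.0625·0.519 + 3·0.25·0.166 = 0.36875.

0.36875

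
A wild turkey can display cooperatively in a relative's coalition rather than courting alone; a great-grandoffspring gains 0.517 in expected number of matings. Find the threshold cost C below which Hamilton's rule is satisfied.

0.064625

r to a great-grandoffspring = 0.125 (three parent–offspring links: r = (1/2)^3 = 1/8).
Hamilton's rule: n·r·B > C, so the trait is favored while C < n·r·B = 1·0.125·0.517 = 0.064625.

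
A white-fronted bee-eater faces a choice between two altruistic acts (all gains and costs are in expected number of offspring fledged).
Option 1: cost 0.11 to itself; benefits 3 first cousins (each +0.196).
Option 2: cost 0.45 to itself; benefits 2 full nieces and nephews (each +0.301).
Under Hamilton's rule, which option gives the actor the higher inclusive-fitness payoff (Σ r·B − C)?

Option 1

Option 1: r to a first cousin = 0.125.
Option 1: Σ r·B − C = (3·0.125·0.196) − 0.11 = -0.0365.
Option 2: r to a full niece or nephew = 0.25.
Option 2: Σ r·B − C = (2·0.25·0.301) − 0.45 = -0.2995.
Option 1 has the higher net inclusive-fitness payoff.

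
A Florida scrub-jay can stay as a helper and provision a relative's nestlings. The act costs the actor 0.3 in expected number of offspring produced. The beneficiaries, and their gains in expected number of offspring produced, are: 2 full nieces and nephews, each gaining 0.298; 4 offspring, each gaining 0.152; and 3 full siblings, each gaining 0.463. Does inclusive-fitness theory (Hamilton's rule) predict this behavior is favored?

Hamilton's rule: the trait is favored when the sum of r·B over every recipient exceeds the actor's cost C.
r to a full niece or nephew = 0.25 (full aunt/uncle↔niece/nephew: two paths of length 3 through the shared grandparent pair: r = 2·(1/2)^3 = 1/4).
r to an offspring = 1/2 (one parent–offspring link: r = (1/2)^1 = 1/2).
r to a full sibling = 1/2 (full sibs share both parents — two paths of length 2: r = 2·(1/2)^2 = 1/2).
Summing one r·B term per recipient: 2·0.25·0.298 + 4·0.5·0.152 + 3·0.5·0.463 = 1.1475.
1.1475 > 0.3: the indirect benefit exceeds the cost.

Yes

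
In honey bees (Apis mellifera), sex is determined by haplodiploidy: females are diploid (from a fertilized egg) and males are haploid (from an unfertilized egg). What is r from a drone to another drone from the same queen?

Haploid brothers each carry a random half of the queen's diploid genome, so on average they share half: r = 1/2.

0.5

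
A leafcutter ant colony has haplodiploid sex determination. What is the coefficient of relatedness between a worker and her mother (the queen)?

0.5

One meiotic link between diploid queen and diploid daughter: r = 1/2.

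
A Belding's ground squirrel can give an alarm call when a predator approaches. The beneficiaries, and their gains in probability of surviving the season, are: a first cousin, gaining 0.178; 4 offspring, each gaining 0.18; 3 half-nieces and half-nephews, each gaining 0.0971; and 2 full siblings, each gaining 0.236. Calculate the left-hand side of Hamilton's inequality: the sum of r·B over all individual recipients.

r to a first cousin = 1/8 (first cousins share one grandparent pair — two paths of length 4: r = 2·(1/2)^4 = 1/8).
r to an offspring = 0.5 (one parent–offspring link: r = (1/2)^1 = 1/2).
r to a half-niece or half-nephew = 0.125 (half-aunt/uncle↔niece/nephew: one path of length 3: r = (1/2)^3 = 1/8).
r to a full sibling = 1/2 (full sibs share both parents — two paths of length 2: r = 2·(1/2)^2 = 1/2).
Summing one r·B term per recipient: 1·0.125·0.178 + 4·0.5·0.18 + 3·0.125·0.0971 + 2·0.5·0.236 = 0.6546625.

0.6546625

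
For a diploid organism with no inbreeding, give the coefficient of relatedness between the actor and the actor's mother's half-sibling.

Each parent–offspring link contributes a factor of 1/2, and independent paths through distinct common ancestors add.
Half-aunt/uncle↔niece/nephew: one path of length 3: r = (1/2)^3 = 1/8.

0.125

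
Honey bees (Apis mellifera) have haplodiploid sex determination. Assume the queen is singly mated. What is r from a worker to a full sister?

0.75

Haplodiploid full sisters inherit their father's entire haploid genome identically (contributing 1/2) and on average half of their mother's contribution (1/2 · 1/2 = 1/4); r = 1/2 + 1/4 = 3/4.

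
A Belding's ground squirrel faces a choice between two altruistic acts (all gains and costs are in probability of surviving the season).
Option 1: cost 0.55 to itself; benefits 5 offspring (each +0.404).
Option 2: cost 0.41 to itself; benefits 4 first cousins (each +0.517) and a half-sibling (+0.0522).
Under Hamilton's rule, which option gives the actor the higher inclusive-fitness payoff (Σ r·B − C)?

Option 1: r to an offspring = 0.5.
Option 1: Σ r·B − C = (5·0.5·0.404) − 0.55 = 0.46.
Option 2: r to a first cousin = 0.125.
Option 2: r to a half-sibling = 0.25.
Option 2: Σ r·B − C = (4·0.125·0.517 + 1·0.25·0.0522) − 0.41 = -0.13845.
Option 1 has the higher net inclusive-fitness payoff.

Option 1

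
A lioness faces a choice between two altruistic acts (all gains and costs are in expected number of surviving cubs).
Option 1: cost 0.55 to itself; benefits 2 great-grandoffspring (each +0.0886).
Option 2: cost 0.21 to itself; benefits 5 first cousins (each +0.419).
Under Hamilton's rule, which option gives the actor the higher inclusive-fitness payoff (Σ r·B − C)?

Option 1: r to a great-grandoffspring = 0.125.
Option 1: Σ r·B − C = (2·0.125·0.0886) − 0.55 = -0.52785.
Option 2: r to a first cousin = 0.125.
Option 2: Σ r·B − C = (5·0.125·0.419) − 0.21 = 0.051875.
Option 2 has the higher net inclusive-fitness payoff.

Option 2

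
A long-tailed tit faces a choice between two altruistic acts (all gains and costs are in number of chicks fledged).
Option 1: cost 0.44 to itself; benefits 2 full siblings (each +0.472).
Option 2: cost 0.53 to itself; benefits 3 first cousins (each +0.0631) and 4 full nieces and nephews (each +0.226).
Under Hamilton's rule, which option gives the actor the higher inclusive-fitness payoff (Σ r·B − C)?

Option 1

Option 1: r to a full sibling = 0.5.
Option 1: Σ r·B − C = (2·0.5·0.472) − 0.44 = 0.032.
Option 2: r to a first cousin = 0.125.
Option 2: r to a full niece or nephew = 0.25.
Option 2: Σ r·B − C = (3·0.125·0.0631 + 4·0.25·0.226) − 0.53 = -0.2803375.
Option 1 has the higher net inclusive-fitness payoff.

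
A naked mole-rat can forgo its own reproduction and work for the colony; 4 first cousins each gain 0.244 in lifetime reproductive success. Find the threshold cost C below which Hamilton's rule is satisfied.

0.122

r to a first cousin = 1/8 (first cousins share one grandparent pair — two paths of length 4: r = 2·(1/2)^4 = 1/8).
Hamilton's rule: n·r·B > C, so the trait is favored while C < n·r·B = 4·0.125·0.244 = 0.122.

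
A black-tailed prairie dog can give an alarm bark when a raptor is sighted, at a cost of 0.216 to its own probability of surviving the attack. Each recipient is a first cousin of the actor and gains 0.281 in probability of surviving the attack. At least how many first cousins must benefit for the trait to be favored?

r to a first cousin = 1/8 (first cousins share one grandparent pair — two paths of length 4: r = 2·(1/2)^4 = 1/8).
Hamilton's rule: n·r·B > C  ⇒  n > C/(r·B) = 0.216/(0.125·0.281) = 6.149.
The smallest integer exceeding 6.149 is 7.

7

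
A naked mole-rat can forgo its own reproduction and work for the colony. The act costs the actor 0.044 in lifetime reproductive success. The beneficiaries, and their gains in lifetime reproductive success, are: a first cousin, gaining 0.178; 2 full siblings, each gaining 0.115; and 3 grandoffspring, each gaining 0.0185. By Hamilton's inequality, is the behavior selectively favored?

Hamilton's rule: the trait is favored when the sum of r·B over every recipient exceeds the actor's cost C.
r to a first cousin = 0.125 (first cousins share one grandparent pair — two paths of length 4: r = 2·(1/2)^4 = 1/8).
r to a full sibling = 1/2 (full sibs share both parents — two paths of length 2: r = 2·(1/2)^2 = 1/2).
r to a grandoffspring = 0.25 (two parent–offspring links: r = (1/2)^2 = 1/4).
Summing one r·B term per recipient: 1·0.125·0.178 + 2·0.5·0.115 + 3·0.25·0.0185 = 0.151125.
0.151125 > 0.044: the indirect benefit exceeds the cost.

Yes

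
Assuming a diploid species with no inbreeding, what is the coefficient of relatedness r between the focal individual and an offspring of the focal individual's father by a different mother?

0.25

Each parent–offspring link contributes a factor of 1/2, and independent paths through distinct common ancestors add.
Half-sibs share one parent — one path of length 2: r = (1/2)^2 = 1/4.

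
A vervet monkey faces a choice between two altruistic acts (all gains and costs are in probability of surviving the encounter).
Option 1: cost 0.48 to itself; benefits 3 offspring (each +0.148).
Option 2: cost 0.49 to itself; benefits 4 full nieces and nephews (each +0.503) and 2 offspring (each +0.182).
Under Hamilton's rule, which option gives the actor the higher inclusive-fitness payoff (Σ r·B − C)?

Option 1: r to an offspring = 0.5.
Option 1: Σ r·B − C = (3·0.5·0.148) − 0.48 = -0.258.
Option 2: r to a full niece or nephew = 0.25.
Option 2: r to an offspring = 0.5.
Option 2: Σ r·B − C = (4·0.25·0.503 + 2·0.5·0.182) − 0.49 = 0.195.
Option 2 has the higher net inclusive-fitness payoff.

Option 2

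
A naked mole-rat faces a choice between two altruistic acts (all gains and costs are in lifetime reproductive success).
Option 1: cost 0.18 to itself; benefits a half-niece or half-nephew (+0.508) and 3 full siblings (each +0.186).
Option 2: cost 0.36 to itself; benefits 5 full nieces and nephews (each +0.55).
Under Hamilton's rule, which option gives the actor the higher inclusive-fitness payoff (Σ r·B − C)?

Option 1: r to a half-niece or half-nephew = 0.125.
Option 1: r to a full sibling = 0.5.
Option 1: Σ r·B − C = (1·0.125·0.508 + 3·0.5·0.186) − 0.18 = 0.1625.
Option 2: r to a full niece or nephew = 0.25.
Option 2: Σ r·B − C = (5·0.25·0.55) − 0.36 = 0.3275.
Option 2 has the higher net inclusive-fitness payoff.

Option 2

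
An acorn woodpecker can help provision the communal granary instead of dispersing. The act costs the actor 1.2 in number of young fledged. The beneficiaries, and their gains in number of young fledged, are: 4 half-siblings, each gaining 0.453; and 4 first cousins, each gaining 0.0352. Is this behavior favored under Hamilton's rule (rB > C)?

Hamilton's rule: the trait is favored when the sum of r·B over every recipient exceeds the actor's cost C.
r to a half-sibling = 1/4 (half-sibs share one parent — one path of length 2: r = (1/2)^2 = 1/4).
r to a first cousin = 1/8 (first cousins share one grandparent pair — two paths of length 4: r = 2·(1/2)^4 = 1/8).
Summing one r·B term per recipient: 4·0.25·0.453 + 4·0.125·0.0352 = 0.4706.
0.4706 < 1.2: the indirect benefit is less than the cost.

No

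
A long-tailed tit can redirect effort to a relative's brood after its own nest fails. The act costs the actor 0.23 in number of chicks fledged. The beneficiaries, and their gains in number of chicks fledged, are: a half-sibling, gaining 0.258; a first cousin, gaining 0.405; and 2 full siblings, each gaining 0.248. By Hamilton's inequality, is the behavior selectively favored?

Hamilton's rule: the trait is favored when the sum of r·B over every recipient exceeds the actor's cost C.
r to a half-sibling = 0.25 (half-sibs share one parent — one path of length 2: r = (1/2)^2 = 1/4).
r to a first cousin = 0.125 (first cousins share one grandparent pair — two paths of length 4: r = 2·(1/2)^4 = 1/8).
r to a full sibling = 0.5 (full sibs share both parents — two paths of length 2: r = 2·(1/2)^2 = 1/2).
Summing one r·B term per recipient: 1·0.25·0.258 + 1·0.125·0.405 + 2·0.5·0.248 = 0.363125.
0.363125 > 0.23: the indirect benefit exceeds the cost.

Yes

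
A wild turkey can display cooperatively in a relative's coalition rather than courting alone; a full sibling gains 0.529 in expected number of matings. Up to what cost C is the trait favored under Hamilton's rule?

0.2645

r to a full sibling = 0.5 (full sibs share both parents — two paths of length 2: r = 2·(1/2)^2 = 1/2).
Hamilton's rule: n·r·B > C, so the trait is favored while C < n·r·B = 1·0.5·0.529 = 0.2645.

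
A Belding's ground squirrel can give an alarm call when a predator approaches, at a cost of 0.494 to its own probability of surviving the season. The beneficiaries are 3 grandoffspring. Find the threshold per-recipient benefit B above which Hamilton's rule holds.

0.6587

r to a grandoffspring = 0.25 (two parent–offspring links: r = (1/2)^2 = 1/4).
Hamilton's rule with n recipients of equal r: n·r·B > C, so B > C/(n·r) = 0.494/(3·0.25) = 0.6587.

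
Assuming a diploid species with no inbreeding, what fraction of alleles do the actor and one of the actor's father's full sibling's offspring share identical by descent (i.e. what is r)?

0.125

Each parent–offspring link contributes a factor of 1/2, and independent paths through distinct common ancestors add.
First cousins share one grandparent pair — two paths of length 4: r = 2·(1/2)^4 = 1/8.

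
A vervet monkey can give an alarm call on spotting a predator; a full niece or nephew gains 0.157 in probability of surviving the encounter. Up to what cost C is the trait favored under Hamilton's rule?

0.03925

r to a full niece or nephew = 0.25 (full aunt/uncle↔niece/nephew: two paths of length 3 through the shared grandparent pair: r = 2·(1/2)^3 = 1/4).
Hamilton's rule: n·r·B > C, so the trait is favored while C < n·r·B = 1·0.25·0.157 = 0.03925.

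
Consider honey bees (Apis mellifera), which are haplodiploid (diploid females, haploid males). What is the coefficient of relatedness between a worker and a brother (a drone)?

0.25

Her haploid brother carries none of their father's genes and a random half of their mother's genome; that half matches the maternal half of her own genome with probability 1/2: r = 1/2 · 1/2 = 1/4.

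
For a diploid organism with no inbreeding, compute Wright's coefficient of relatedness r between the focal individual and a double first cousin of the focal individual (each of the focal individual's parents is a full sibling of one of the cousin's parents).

Each parent–offspring link contributes a factor of 1/2, and independent paths through distinct common ancestors add.
Double first cousins share both grandparent pairs — four paths of length 4: r = 4·(1/2)^4 = 1/4.

0.25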